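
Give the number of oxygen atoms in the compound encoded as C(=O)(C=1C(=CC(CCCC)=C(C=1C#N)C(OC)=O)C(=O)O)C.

5

The symbol for oxygen appears 5 times in the SMILES.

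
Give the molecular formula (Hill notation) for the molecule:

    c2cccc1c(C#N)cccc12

Heavy atoms from the SMILES: 11 C, 1 N.
Implicit hydrogens by atom environment:
  7 × C (aromatic): 1 H each → 7
  3 × C (aromatic): no H
  1 × C: no H
  1 × N: no H
  Total hydrogens = 7.
Molecular formula: C11H7N

C11H7N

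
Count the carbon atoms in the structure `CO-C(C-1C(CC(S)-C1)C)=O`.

The symbol for carbon appears 8 times in the SMILES.

8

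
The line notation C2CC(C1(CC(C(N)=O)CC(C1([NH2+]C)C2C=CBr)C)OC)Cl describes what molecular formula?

C16H27BrClN2O2+

Heavy atoms from the SMILES: 1 Br, 16 C, 1 Cl, 2 N, 2 O.
Implicit hydrogens by atom environment:
  6 × C: 1 H each → 6
  4 × C: 2 H each → 8
  3 × C: 3 H each → 9
  3 × C: no H
  2 × O: no H
  1 × Br: no H
  1 × Cl: no H
  1 × N (charge +1): 2 H
  1 × N: 2 H
  Total hydrogens = 27.
Net charge +1.
Molecular formula: C16H27BrClN2O2+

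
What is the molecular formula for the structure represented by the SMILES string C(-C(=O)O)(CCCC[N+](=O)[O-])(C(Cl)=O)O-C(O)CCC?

C11H18ClNO7

Heavy atoms from the SMILES: 11 C, 1 Cl, 1 N, 7 O.
Implicit hydrogens by atom environment:
  6 × C: 2 H each → 12
  4 × O: no H
  3 × C: no H
  2 × O: 1 H each → 2
  1 × C: 3 H
  1 × C: 1 H
  1 × Cl: no H
  1 × N (charge +1): no H
  1 × O (charge -1): no H
  Total hydrogens = 18.
Molecular formula: C11H18ClNO7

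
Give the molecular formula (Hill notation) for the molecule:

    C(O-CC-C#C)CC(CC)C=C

Heavy atoms from the SMILES: 11 C, 1 O.
Implicit hydrogens by atom environment:
  6 × C: 2 H each → 12
  3 × C: 1 H each → 3
  1 × C: 3 H
  1 × C: no H
  1 × O: no H
  Total hydrogens = 18.
Molecular formula: C11H18O

C11H18O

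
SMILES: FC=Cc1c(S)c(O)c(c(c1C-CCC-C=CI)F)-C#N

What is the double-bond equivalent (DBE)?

8

Molecular formula from the SMILES: C15H14F2INOS.
DoU = (2C + 2 + N − H − X)/2 = (2·15 + 2 + 1 − 14 − 3)/2 = 16/2 = 8.
(Structurally: 1 ring(s) + 7 π bond(s) = 8.)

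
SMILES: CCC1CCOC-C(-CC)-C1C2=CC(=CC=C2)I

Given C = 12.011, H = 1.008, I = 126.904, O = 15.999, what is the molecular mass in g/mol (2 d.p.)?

Molecular formula: C16H23IO.
M = 16×12.011 + 23×1.008 + 1×126.904 + 1×15.999 = 358.26 g/mol.

358.26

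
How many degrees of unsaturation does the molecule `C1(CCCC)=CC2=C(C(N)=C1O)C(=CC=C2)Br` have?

7

Molecular formula from the SMILES: C14H16BrNO.
DoU = (2C + 2 + N − H − X)/2 = (2·14 + 2 + 1 − 16 − 1)/2 = 14/2 = 7.
(Structurally: 2 ring(s) + 5 π bond(s) = 7.)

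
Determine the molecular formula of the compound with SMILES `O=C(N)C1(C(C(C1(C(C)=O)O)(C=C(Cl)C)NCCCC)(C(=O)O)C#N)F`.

Heavy atoms from the SMILES: 16 C, 1 Cl, 1 F, 3 N, 5 O.
Implicit hydrogens by atom environment:
  9 × C: no H
  3 × C: 3 H each → 9
  3 × C: 2 H each → 6
  3 × O: no H
  2 × O: 1 H each → 2
  1 × C: 1 H
  1 × Cl: no H
  1 × F: no H
  1 × N: 2 H
  1 × N: 1 H
  1 × N: no H
  Total hydrogens = 21.
Molecular formula: C16H21ClFN3O5

C16H21ClFN3O5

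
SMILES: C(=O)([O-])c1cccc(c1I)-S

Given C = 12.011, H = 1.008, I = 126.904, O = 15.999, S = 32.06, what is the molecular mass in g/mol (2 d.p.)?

Molecular formula: C7H4IO2S-.
M = 7×12.011 + 4×1.008 + 1×126.904 + 2×15.999 + 1×32.06 = 279.07 g/mol.

279.07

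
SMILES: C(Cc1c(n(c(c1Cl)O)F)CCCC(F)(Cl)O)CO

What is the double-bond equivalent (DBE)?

3

Molecular formula from the SMILES: C11H15Cl2F2NO3.
DoU = (2C + 2 + N − H − X)/2 = (2·11 + 2 + 1 − 15 − 4)/2 = 6/2 = 3.
(Structurally: 1 ring(s) + 2 π bond(s) = 3.)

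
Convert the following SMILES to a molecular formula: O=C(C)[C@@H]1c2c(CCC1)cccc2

Heavy atoms from the SMILES: 12 C, 1 O.
Implicit hydrogens by atom environment:
  4 × C (aromatic): 1 H each → 4
  3 × C: 2 H each → 6
  2 × C (aromatic): no H
  1 × C: 3 H
  1 × C: 1 H
  1 × C: no H
  1 × O: no H
  Total hydrogens = 14.
Molecular formula: C12H14O

C12H14O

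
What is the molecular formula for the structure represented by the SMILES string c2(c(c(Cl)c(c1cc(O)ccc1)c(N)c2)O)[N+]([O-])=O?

Heavy atoms from the SMILES: 12 C, 1 Cl, 2 N, 4 O.
Implicit hydrogens by atom environment:
  7 × C (aromatic): no H
  5 × C (aromatic): 1 H each → 5
  2 × O: 1 H each → 2
  1 × Cl: no H
  1 × N: 2 H
  1 × N (charge +1): no H
  1 × O: no H
  1 × O (charge -1): no H
  Total hydrogens = 9.
Molecular formula: C12H9ClN2O4

C12H9ClN2O4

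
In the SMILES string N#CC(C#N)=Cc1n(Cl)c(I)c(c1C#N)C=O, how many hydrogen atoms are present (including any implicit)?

2

Hydrogens are implicit in SMILES; fill each atom to its normal valence:
  4 × C (aromatic): no H
  4 × C: no H
  3 × N: no H
  2 × C: 1 H each → 2
  1 × Cl: no H
  1 × I: no H
  1 × N (aromatic): no H
  1 × O: no H
  Total hydrogens = 2.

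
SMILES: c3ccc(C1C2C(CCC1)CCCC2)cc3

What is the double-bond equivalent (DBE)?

Molecular formula from the SMILES: C16H22.
DoU = (2C + 2 + N − H − X)/2 = (2·16 + 2 + 0 − 22 − 0)/2 = 12/2 = 6.
(Structurally: 3 ring(s) + 3 π bond(s) = 6.)

6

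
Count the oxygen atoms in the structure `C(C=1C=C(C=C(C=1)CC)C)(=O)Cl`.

The symbol for oxygen appears 1 time in the SMILES.

1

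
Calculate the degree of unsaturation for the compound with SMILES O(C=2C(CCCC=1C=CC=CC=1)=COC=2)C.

Molecular formula from the SMILES: C14H16O2.
DoU = (2C + 2 + N − H − X)/2 = (2·14 + 2 + 0 − 16 − 0)/2 = 14/2 = 7.
(Structurally: 2 ring(s) + 5 π bond(s) = 7.)

7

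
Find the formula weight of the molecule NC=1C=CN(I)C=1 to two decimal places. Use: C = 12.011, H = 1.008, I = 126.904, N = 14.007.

Molecular formula: C4H5IN2.
M = 4×12.011 + 5×1.008 + 1×126.904 + 2×14.007 = 208.00 g/mol.

208.00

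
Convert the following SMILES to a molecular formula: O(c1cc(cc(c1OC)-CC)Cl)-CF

C10H12ClFO2

Heavy atoms from the SMILES: 10 C, 1 Cl, 1 F, 2 O.
Implicit hydrogens by atom environment:
  4 × C (aromatic): no H
  2 × C: 3 H each → 6
  2 × C: 2 H each → 4
  2 × C (aromatic): 1 H each → 2
  2 × O: no H
  1 × Cl: no H
  1 × F: no H
  Total hydrogens = 12.
Molecular formula: C10H12ClFO2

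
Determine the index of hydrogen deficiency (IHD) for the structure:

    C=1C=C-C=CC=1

Molecular formula from the SMILES: C6H6.
DoU = (2C + 2 + N − H − X)/2 = (2·6 + 2 + 0 − 6 − 0)/2 = 8/2 = 4.
(Structurally: 1 ring(s) + 3 π bond(s) = 4.)

4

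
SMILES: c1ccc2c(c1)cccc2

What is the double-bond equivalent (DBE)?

7

Molecular formula from the SMILES: C10H8.
DoU = (2C + 2 + N − H − X)/2 = (2·10 + 2 + 0 − 8 − 0)/2 = 14/2 = 7.
(Structurally: 2 ring(s) + 5 π bond(s) = 7.)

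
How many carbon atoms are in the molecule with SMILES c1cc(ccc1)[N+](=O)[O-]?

6

The symbol for carbon appears 6 times in the SMILES. Lowercase c denotes aromatic carbon and counts toward C.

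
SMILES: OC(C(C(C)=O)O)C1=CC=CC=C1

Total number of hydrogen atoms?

Hydrogens are implicit in SMILES; fill each atom to its normal valence:
  5 × C (aromatic): 1 H each → 5
  2 × C: 1 H each → 2
  2 × O: 1 H each → 2
  1 × C: 3 H
  1 × C: no H
  1 × C (aromatic): no H
  1 × O: no H
  Total hydrogens = 12.

12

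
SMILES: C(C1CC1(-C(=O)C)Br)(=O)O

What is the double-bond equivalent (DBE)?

3

Molecular formula from the SMILES: C6H7BrO3.
DoU = (2C + 2 + N − H − X)/2 = (2·6 + 2 + 0 − 7 − 1)/2 = 6/2 = 3.
(Structurally: 1 ring(s) + 2 π bond(s) = 3.)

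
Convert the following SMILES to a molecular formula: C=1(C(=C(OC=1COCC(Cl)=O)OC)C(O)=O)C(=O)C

C11H11ClO7

Heavy atoms from the SMILES: 11 C, 1 Cl, 7 O.
Implicit hydrogens by atom environment:
  5 × O: no H
  4 × C (aromatic): no H
  3 × C: no H
  2 × C: 3 H each → 6
  2 × C: 2 H each → 4
  1 × Cl: no H
  1 × O: 1 H
  1 × O (aromatic): no H
  Total hydrogens = 11.
Molecular formula: C11H11ClO7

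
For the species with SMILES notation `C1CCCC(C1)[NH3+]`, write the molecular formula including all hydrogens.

C6H14N+

Heavy atoms from the SMILES: 6 C, 1 N.
Implicit hydrogens by atom environment:
  5 × C: 2 H each → 10
  1 × C: 1 H
  1 × N (charge +1): 3 H
  Total hydrogens = 14.
Net charge +1.
Molecular formula: C6H14N+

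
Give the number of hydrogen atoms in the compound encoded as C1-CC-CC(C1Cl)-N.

12

Hydrogens are implicit in SMILES; fill each atom to its normal valence:
  4 × C: 2 H each → 8
  2 × C: 1 H each → 2
  1 × Cl: no H
  1 × N: 2 H
  Total hydrogens = 12.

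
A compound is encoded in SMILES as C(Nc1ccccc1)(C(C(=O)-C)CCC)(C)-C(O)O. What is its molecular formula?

Heavy atoms from the SMILES: 15 C, 1 N, 3 O.
Implicit hydrogens by atom environment:
  5 × C (aromatic): 1 H each → 5
  3 × C: 3 H each → 9
  2 × C: 2 H each → 4
  2 × C: 1 H each → 2
  2 × C: no H
  2 × O: 1 H each → 2
  1 × C (aromatic): no H
  1 × N: 1 H
  1 × O: no H
  Total hydrogens = 23.
Molecular formula: C15H23NO3

C15H23NO3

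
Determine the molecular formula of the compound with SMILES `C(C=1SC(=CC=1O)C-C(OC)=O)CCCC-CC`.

Heavy atoms from the SMILES: 14 C, 3 O, 1 S.
Implicit hydrogens by atom environment:
  7 × C: 2 H each → 14
  3 × C (aromatic): no H
  2 × C: 3 H each → 6
  2 × O: no H
  1 × C (aromatic): 1 H
  1 × C: no H
  1 × O: 1 H
  1 × S (aromatic): no H
  Total hydrogens = 22.
Molecular formula: C14H22O3S

C14H22O3S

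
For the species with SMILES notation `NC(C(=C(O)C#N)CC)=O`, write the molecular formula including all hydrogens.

Heavy atoms from the SMILES: 6 C, 2 N, 2 O.
Implicit hydrogens by atom environment:
  4 × C: no H
  1 × C: 3 H
  1 × C: 2 H
  1 × N: 2 H
  1 × N: no H
  1 × O: 1 H
  1 × O: no H
  Total hydrogens = 8.
Molecular formula: C6H8N2O2

C6H8N2O2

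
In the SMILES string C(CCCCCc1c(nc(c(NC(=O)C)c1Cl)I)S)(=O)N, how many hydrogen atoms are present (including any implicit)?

17

Hydrogens are implicit in SMILES; fill each atom to its normal valence:
  5 × C: 2 H each → 10
  5 × C (aromatic): no H
  2 × C: no H
  2 × O: no H
  1 × C: 3 H
  1 × Cl: no H
  1 × I: no H
  1 × N: 2 H
  1 × N: 1 H
  1 × N (aromatic): no H
  1 × S: 1 H
  Total hydrogens = 17.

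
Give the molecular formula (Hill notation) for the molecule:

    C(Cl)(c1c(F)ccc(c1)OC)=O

C8H6ClFO2

Heavy atoms from the SMILES: 8 C, 1 Cl, 1 F, 2 O.
Implicit hydrogens by atom environment:
  3 × C (aromatic): 1 H each → 3
  3 × C (aromatic): no H
  2 × O: no H
  1 × C: 3 H
  1 × C: no H
  1 × Cl: no H
  1 × F: no H
  Total hydrogens = 6.
Molecular formula: C8H6ClFO2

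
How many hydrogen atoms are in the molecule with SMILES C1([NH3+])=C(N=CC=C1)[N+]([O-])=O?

6

Hydrogens are implicit in SMILES; fill each atom to its normal valence:
  3 × C (aromatic): 1 H each → 3
  2 × C (aromatic): no H
  1 × N (charge +1): 3 H
  1 × N (aromatic): no H
  1 × N (charge +1): no H
  1 × O: no H
  1 × O (charge -1): no H
  Total hydrogens = 6.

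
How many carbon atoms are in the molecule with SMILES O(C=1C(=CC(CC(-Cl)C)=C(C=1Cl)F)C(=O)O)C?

The symbol for carbon appears 11 times in the SMILES. (Cl is a single chlorine, not C + l.)

11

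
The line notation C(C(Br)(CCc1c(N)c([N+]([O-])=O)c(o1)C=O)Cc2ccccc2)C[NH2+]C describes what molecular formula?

Heavy atoms from the SMILES: 1 Br, 18 C, 3 N, 4 O.
Implicit hydrogens by atom environment:
  5 × C: 2 H each → 10
  5 × C (aromatic): 1 H each → 5
  5 × C (aromatic): no H
  2 × O: no H
  1 × Br: no H
  1 × C: 3 H
  1 × C: 1 H
  1 × C: no H
  1 × N (charge +1): 2 H
  1 × N: 2 H
  1 × N (charge +1): no H
  1 × O (aromatic): no H
  1 × O (charge -1): no H
  Total hydrogens = 23.
Net charge +1.
Molecular formula: C18H23BrN3O4+

C18H23BrN3O4+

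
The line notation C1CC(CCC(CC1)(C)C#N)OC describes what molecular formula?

C11H19NO

Heavy atoms from the SMILES: 11 C, 1 N, 1 O.
Implicit hydrogens by atom environment:
  6 × C: 2 H each → 12
  2 × C: 3 H each → 6
  2 × C: no H
  1 × C: 1 H
  1 × N: no H
  1 × O: no H
  Total hydrogens = 19.
Molecular formula: C11H19NO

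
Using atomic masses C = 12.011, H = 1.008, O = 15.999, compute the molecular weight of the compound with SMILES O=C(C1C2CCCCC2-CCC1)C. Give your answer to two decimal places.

180.29

Molecular formula: C12H20O.
M = 12×12.011 + 20×1.008 + 1×15.999 = 180.29 g/mol.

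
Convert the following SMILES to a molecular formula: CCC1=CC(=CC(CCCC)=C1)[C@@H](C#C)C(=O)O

Heavy atoms from the SMILES: 16 C, 2 O.
Implicit hydrogens by atom environment:
  4 × C: 2 H each → 8
  3 × C (aromatic): 1 H each → 3
  3 × C (aromatic): no H
  2 × C: 3 H each → 6
  2 × C: 1 H each → 2
  2 × C: no H
  1 × O: 1 H
  1 × O: no H
  Total hydrogens = 20.
Molecular formula: C16H20O2

C16H20O2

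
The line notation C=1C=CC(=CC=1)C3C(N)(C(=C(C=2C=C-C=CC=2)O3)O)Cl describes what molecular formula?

C16H14ClNO2

Heavy atoms from the SMILES: 16 C, 1 Cl, 1 N, 2 O.
Implicit hydrogens by atom environment:
  10 × C (aromatic): 1 H each → 10
  3 × C: no H
  2 × C (aromatic): no H
  1 × C: 1 H
  1 × Cl: no H
  1 × N: 2 H
  1 × O: 1 H
  1 × O: no H
  Total hydrogens = 14.
Molecular formula: C16H14ClNO2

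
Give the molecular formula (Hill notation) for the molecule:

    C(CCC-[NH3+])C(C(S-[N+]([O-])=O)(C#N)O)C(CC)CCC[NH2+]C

[C14H30N4O3S]2+

Heavy atoms from the SMILES: 14 C, 4 N, 3 O, 1 S.
Implicit hydrogens by atom environment:
  8 × C: 2 H each → 16
  2 × C: 3 H each → 6
  2 × C: 1 H each → 2
  2 × C: no H
  1 × N (charge +1): 3 H
  1 × N (charge +1): 2 H
  1 × N: no H
  1 × N (charge +1): no H
  1 × O: 1 H
  1 × O: no H
  1 × O (charge -1): no H
  1 × S: no H
  Total hydrogens = 30.
Net charge +2.
Molecular formula: [C14H30N4O3S]2+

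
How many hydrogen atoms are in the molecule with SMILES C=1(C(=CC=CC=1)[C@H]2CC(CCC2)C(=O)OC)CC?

22

Hydrogens are implicit in SMILES; fill each atom to its normal valence:
  5 × C: 2 H each → 10
  4 × C (aromatic): 1 H each → 4
  2 × C: 3 H each → 6
  2 × C: 1 H each → 2
  2 × C (aromatic): no H
  2 × O: no H
  1 × C: no H
  Total hydrogens = 22.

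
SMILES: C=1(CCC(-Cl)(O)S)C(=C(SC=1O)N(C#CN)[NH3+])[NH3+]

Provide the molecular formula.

[C9H15ClN4O2S2]2+

Heavy atoms from the SMILES: 9 C, 1 Cl, 4 N, 2 O, 2 S.
Implicit hydrogens by atom environment:
  4 × C (aromatic): no H
  3 × C: no H
  2 × C: 2 H each → 4
  2 × N (charge +1): 3 H each → 6
  2 × O: 1 H each → 2
  1 × Cl: no H
  1 × N: 2 H
  1 × N: no H
  1 × S: 1 H
  1 × S (aromatic): no H
  Total hydrogens = 15.
Net charge +2.
Molecular formula: [C9H15ClN4O2S2]2+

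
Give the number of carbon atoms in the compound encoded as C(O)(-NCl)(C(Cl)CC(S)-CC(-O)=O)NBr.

6

The symbol for carbon appears 6 times in the SMILES. (Cl is a single chlorine, not C + l.)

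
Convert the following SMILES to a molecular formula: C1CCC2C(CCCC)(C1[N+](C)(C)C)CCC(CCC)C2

C20H40N+

Heavy atoms from the SMILES: 20 C, 1 N.
Implicit hydrogens by atom environment:
  11 × C: 2 H each → 22
  5 × C: 3 H each → 15
  3 × C: 1 H each → 3
  1 × C: no H
  1 × N (charge +1): no H
  Total hydrogens = 40.
Net charge +1.
Molecular formula: C20H40N+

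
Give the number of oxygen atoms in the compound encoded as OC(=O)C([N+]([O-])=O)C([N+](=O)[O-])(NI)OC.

The symbol for oxygen appears 7 times in the SMILES.

7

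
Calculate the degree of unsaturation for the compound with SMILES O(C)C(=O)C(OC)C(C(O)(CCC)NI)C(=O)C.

2

Molecular formula from the SMILES: C11H20INO5.
DoU = (2C + 2 + N − H − X)/2 = (2·11 + 2 + 1 − 20 − 1)/2 = 4/2 = 2.
(Structurally: 0 ring(s) + 2 π bond(s) = 2.)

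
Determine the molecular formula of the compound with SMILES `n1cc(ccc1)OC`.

C6H7NO

Heavy atoms from the SMILES: 6 C, 1 N, 1 O.
Implicit hydrogens by atom environment:
  4 × C (aromatic): 1 H each → 4
  1 × C: 3 H
  1 × C (aromatic): no H
  1 × N (aromatic): no H
  1 × O: no H
  Total hydrogens = 7.
Molecular formula: C6H7NO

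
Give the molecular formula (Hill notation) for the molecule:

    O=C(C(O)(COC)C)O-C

Heavy atoms from the SMILES: 6 C, 4 O.
Implicit hydrogens by atom environment:
  3 × C: 3 H each → 9
  3 × O: no H
  2 × C: no H
  1 × C: 2 H
  1 × O: 1 H
  Total hydrogens = 12.
Molecular formula: C6H12O4

C6H12O4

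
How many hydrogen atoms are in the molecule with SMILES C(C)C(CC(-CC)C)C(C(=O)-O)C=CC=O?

22

Hydrogens are implicit in SMILES; fill each atom to its normal valence:
  6 × C: 1 H each → 6
  3 × C: 3 H each → 9
  3 × C: 2 H each → 6
  2 × O: no H
  1 × C: no H
  1 × O: 1 H
  Total hydrogens = 22.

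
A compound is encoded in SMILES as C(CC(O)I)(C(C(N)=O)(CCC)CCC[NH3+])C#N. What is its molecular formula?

C12H23IN3O2+

Heavy atoms from the SMILES: 12 C, 1 I, 3 N, 2 O.
Implicit hydrogens by atom environment:
  6 × C: 2 H each → 12
  3 × C: no H
  2 × C: 1 H each → 2
  1 × C: 3 H
  1 × I: no H
  1 × N (charge +1): 3 H
  1 × N: 2 H
  1 × N: no H
  1 × O: 1 H
  1 × O: no H
  Total hydrogens = 23.
Net charge +1.
Molecular formula: C12H23IN3O2+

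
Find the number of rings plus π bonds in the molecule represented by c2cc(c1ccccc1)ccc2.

8

Molecular formula from the SMILES: C12H10.
DoU = (2C + 2 + N − H − X)/2 = (2·12 + 2 + 0 − 10 − 0)/2 = 16/2 = 8.
(Structurally: 2 ring(s) + 6 π bond(s) = 8.)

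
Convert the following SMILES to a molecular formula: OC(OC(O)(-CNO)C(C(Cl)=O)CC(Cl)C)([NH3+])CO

Heavy atoms from the SMILES: 9 C, 2 Cl, 2 N, 6 O.
Implicit hydrogens by atom environment:
  4 × O: 1 H each → 4
  3 × C: 2 H each → 6
  3 × C: no H
  2 × C: 1 H each → 2
  2 × Cl: no H
  2 × O: no H
  1 × C: 3 H
  1 × N (charge +1): 3 H
  1 × N: 1 H
  Total hydrogens = 19.
Net charge +1.
Molecular formula: C9H19Cl2N2O6+

C9H19Cl2N2O6+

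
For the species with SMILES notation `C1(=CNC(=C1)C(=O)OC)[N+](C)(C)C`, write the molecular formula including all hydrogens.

Heavy atoms from the SMILES: 9 C, 2 N, 2 O.
Implicit hydrogens by atom environment:
  4 × C: 3 H each → 12
  2 × C (aromatic): 1 H each → 2
  2 × C (aromatic): no H
  2 × O: no H
  1 × C: no H
  1 × N (aromatic): 1 H
  1 × N (charge +1): no H
  Total hydrogens = 15.
Net charge +1.
Molecular formula: C9H15N2O2+

C9H15N2O2+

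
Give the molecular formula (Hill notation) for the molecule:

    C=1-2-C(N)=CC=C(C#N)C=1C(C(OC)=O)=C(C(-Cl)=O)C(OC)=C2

C15H11ClN2O4

Heavy atoms from the SMILES: 15 C, 1 Cl, 2 N, 4 O.
Implicit hydrogens by atom environment:
  7 × C (aromatic): no H
  4 × O: no H
  3 × C (aromatic): 1 H each → 3
  3 × C: no H
  2 × C: 3 H each → 6
  1 × Cl: no H
  1 × N: 2 H
  1 × N: no H
  Total hydrogens = 11.
Molecular formula: C15H11ClN2O4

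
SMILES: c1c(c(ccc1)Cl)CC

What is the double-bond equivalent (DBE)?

4

Molecular formula from the SMILES: C8H9Cl.
DoU = (2C + 2 + N − H − X)/2 = (2·8 + 2 + 0 − 9 − 1)/2 = 8/2 = 4.
(Structurally: 1 ring(s) + 3 π bond(s) = 4.)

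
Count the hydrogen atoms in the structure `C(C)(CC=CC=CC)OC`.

Hydrogens are implicit in SMILES; fill each atom to its normal valence:
  5 × C: 1 H each → 5
  3 × C: 3 H each → 9
  1 × C: 2 H
  1 × O: no H
  Total hydrogens = 16.

16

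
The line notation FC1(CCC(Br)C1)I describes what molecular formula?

Heavy atoms from the SMILES: 1 Br, 5 C, 1 F, 1 I.
Implicit hydrogens by atom environment:
  3 × C: 2 H each → 6
  1 × Br: no H
  1 × C: 1 H
  1 × C: no H
  1 × F: no H
  1 × I: no H
  Total hydrogens = 7.
Molecular formula: C5H7BrFI

C5H7BrFI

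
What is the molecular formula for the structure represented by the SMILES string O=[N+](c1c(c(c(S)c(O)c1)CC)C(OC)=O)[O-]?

C10H11NO5S

Heavy atoms from the SMILES: 10 C, 1 N, 5 O, 1 S.
Implicit hydrogens by atom environment:
  5 × C (aromatic): no H
  3 × O: no H
  2 × C: 3 H each → 6
  1 × C: 2 H
  1 × C (aromatic): 1 H
  1 × C: no H
  1 × N (charge +1): no H
  1 × O: 1 H
  1 × O (charge -1): no H
  1 × S: 1 H
  Total hydrogens = 11.
Molecular formula: C10H11NO5S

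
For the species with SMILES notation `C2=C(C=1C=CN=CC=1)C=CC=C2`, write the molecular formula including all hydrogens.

Heavy atoms from the SMILES: 11 C, 1 N.
Implicit hydrogens by atom environment:
  9 × C (aromatic): 1 H each → 9
  2 × C (aromatic): no H
  1 × N (aromatic): no H
  Total hydrogens = 9.
Molecular formula: C11H9N

C11H9N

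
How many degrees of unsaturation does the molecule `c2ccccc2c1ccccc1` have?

8

Molecular formula from the SMILES: C12H10.
DoU = (2C + 2 + N − H − X)/2 = (2·12 + 2 + 0 − 10 − 0)/2 = 16/2 = 8.
(Structurally: 2 ring(s) + 6 π bond(s) = 8.)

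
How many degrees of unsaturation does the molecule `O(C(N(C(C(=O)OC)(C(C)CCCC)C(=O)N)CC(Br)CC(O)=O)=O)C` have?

4

Molecular formula from the SMILES: C16H27BrN2O7.
DoU = (2C + 2 + N − H − X)/2 = (2·16 + 2 + 2 − 27 − 1)/2 = 8/2 = 4.
(Structurally: 0 ring(s) + 4 π bond(s) = 4.)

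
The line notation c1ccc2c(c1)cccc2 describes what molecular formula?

C10H8

Heavy atoms from the SMILES: 10 C.
Implicit hydrogens by atom environment:
  8 × C (aromatic): 1 H each → 8
  2 × C (aromatic): no H
  Total hydrogens = 8.
Molecular formula: C10H8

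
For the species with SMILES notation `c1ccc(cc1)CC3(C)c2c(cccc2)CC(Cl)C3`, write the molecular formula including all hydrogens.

C18H19Cl

Heavy atoms from the SMILES: 18 C, 1 Cl.
Implicit hydrogens by atom environment:
  9 × C (aromatic): 1 H each → 9
  3 × C: 2 H each → 6
  3 × C (aromatic): no H
  1 × C: 3 H
  1 × C: 1 H
  1 × C: no H
  1 × Cl: no H
  Total hydrogens = 19.
Molecular formula: C18H19Cl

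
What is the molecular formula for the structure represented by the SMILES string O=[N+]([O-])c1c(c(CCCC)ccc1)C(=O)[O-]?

Heavy atoms from the SMILES: 11 C, 1 N, 4 O.
Implicit hydrogens by atom environment:
  3 × C: 2 H each → 6
  3 × C (aromatic): 1 H each → 3
  3 × C (aromatic): no H
  2 × O: no H
  2 × O (charge -1): no H
  1 × C: 3 H
  1 × C: no H
  1 × N (charge +1): no H
  Total hydrogens = 12.
Net charge -1.
Molecular formula: C11H12NO4-

C11H12NO4-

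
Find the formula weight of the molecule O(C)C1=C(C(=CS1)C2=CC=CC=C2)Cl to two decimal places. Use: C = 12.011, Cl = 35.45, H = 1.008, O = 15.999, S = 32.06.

Molecular formula: C11H9ClOS.
M = 11×12.011 + 1×35.45 + 9×1.008 + 1×15.999 + 1×32.06 = 224.70 g/mol.

224.70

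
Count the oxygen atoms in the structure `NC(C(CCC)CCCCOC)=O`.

2

The symbol for oxygen appears 2 times in the SMILES.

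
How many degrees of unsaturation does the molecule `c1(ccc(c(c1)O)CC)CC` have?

4

Molecular formula from the SMILES: C10H14O.
DoU = (2C + 2 + N − H − X)/2 = (2·10 + 2 + 0 − 14 − 0)/2 = 8/2 = 4.
(Structurally: 1 ring(s) + 3 π bond(s) = 4.)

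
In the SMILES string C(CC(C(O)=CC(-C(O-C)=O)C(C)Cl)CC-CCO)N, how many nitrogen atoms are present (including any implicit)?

The symbol for nitrogen appears 1 time in the SMILES.

1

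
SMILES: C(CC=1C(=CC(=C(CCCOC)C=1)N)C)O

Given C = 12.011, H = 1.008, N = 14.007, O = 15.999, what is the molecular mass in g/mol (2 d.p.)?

Molecular formula: C13H21NO2.
M = 13×12.011 + 21×1.008 + 1×14.007 + 2×15.999 = 223.32 g/mol.

223.32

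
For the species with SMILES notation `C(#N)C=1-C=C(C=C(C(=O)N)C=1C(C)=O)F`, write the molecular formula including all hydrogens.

Heavy atoms from the SMILES: 10 C, 1 F, 2 N, 2 O.
Implicit hydrogens by atom environment:
  4 × C (aromatic): no H
  3 × C: no H
  2 × C (aromatic): 1 H each → 2
  2 × O: no H
  1 × C: 3 H
  1 × F: no H
  1 × N: 2 H
  1 × N: no H
  Total hydrogens = 7.
Molecular formula: C10H7FN2O2

C10H7FN2O2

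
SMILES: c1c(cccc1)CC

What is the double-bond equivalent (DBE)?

Molecular formula from the SMILES: C8H10.
DoU = (2C + 2 + N − H − X)/2 = (2·8 + 2 + 0 − 10 − 0)/2 = 8/2 = 4.
(Structurally: 1 ring(s) + 3 π bond(s) = 4.)

4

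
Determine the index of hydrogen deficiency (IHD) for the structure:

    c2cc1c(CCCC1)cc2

5

Molecular formula from the SMILES: C10H12.
DoU = (2C + 2 + N − H − X)/2 = (2·10 + 2 + 0 − 12 − 0)/2 = 10/2 = 5.
(Structurally: 2 ring(s) + 3 π bond(s) = 5.)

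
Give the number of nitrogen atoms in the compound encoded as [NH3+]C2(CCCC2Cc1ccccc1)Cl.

1

The symbol for nitrogen appears 1 time in the SMILES.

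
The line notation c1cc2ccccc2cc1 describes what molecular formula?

Heavy atoms from the SMILES: 10 C.
Implicit hydrogens by atom environment:
  8 × C (aromatic): 1 H each → 8
  2 × C (aromatic): no H
  Total hydrogens = 8.
Molecular formula: C10H8

C10H8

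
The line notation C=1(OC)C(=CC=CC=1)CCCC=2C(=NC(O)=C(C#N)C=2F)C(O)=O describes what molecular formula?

C17H15FN2O4

Heavy atoms from the SMILES: 17 C, 1 F, 2 N, 4 O.
Implicit hydrogens by atom environment:
  7 × C (aromatic): no H
  4 × C (aromatic): 1 H each → 4
  3 × C: 2 H each → 6
  2 × C: no H
  2 × O: 1 H each → 2
  2 × O: no H
  1 × C: 3 H
  1 × F: no H
  1 × N (aromatic): no H
  1 × N: no H
  Total hydrogens = 15.
Molecular formula: C17H15FN2O4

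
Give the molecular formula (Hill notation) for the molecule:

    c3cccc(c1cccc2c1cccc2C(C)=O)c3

Heavy atoms from the SMILES: 18 C, 1 O.
Implicit hydrogens by atom environment:
  11 × C (aromatic): 1 H each → 11
  5 × C (aromatic): no H
  1 × C: 3 H
  1 × C: no H
  1 × O: no H
  Total hydrogens = 14.
Molecular formula: C18H14O

C18H14O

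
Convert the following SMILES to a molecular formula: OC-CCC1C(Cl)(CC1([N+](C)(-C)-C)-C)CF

C12H24ClFNO+

Heavy atoms from the SMILES: 12 C, 1 Cl, 1 F, 1 N, 1 O.
Implicit hydrogens by atom environment:
  5 × C: 2 H each → 10
  4 × C: 3 H each → 12
  2 × C: no H
  1 × C: 1 H
  1 × Cl: no H
  1 × F: no H
  1 × N (charge +1): no H
  1 × O: 1 H
  Total hydrogens = 24.
Net charge +1.
Molecular formula: C12H24ClFNO+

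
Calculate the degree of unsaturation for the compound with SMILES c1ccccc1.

4

Molecular formula from the SMILES: C6H6.
DoU = (2C + 2 + N − H − X)/2 = (2·6 + 2 + 0 − 6 − 0)/2 = 8/2 = 4.
(Structurally: 1 ring(s) + 3 π bond(s) = 4.)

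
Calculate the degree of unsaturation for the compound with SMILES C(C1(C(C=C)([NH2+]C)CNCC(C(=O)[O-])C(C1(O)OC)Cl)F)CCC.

3

Molecular formula from the SMILES: C16H28ClFN2O4.
DoU = (2C + 2 + N − H − X)/2 = (2·16 + 2 + 2 − 28 − 2)/2 = 6/2 = 3.
(Structurally: 1 ring(s) + 2 π bond(s) = 3.)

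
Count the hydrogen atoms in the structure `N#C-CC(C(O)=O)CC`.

Hydrogens are implicit in SMILES; fill each atom to its normal valence:
  2 × C: 2 H each → 4
  2 × C: no H
  1 × C: 3 H
  1 × C: 1 H
  1 × N: no H
  1 × O: 1 H
  1 × O: no H
  Total hydrogens = 9.

9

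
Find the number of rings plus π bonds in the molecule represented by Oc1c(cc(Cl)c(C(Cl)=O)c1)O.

5

Molecular formula from the SMILES: C7H4Cl2O3.
DoU = (2C + 2 + N − H − X)/2 = (2·7 + 2 + 0 − 4 − 2)/2 = 10/2 = 5.
(Structurally: 1 ring(s) + 4 π bond(s) = 5.)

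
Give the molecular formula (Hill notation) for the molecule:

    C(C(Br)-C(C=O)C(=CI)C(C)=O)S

Heavy atoms from the SMILES: 1 Br, 8 C, 1 I, 2 O, 1 S.
Implicit hydrogens by atom environment:
  4 × C: 1 H each → 4
  2 × C: no H
  2 × O: no H
  1 × Br: no H
  1 × C: 3 H
  1 × C: 2 H
  1 × I: no H
  1 × S: 1 H
  Total hydrogens = 10.
Molecular formula: C8H10BrIO2S

C8H10BrIO2S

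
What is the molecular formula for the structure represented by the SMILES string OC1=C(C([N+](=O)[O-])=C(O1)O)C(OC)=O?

C6H5NO7

Heavy atoms from the SMILES: 6 C, 1 N, 7 O.
Implicit hydrogens by atom environment:
  4 × C (aromatic): no H
  3 × O: no H
  2 × O: 1 H each → 2
  1 × C: 3 H
  1 × C: no H
  1 × N (charge +1): no H
  1 × O (aromatic): no H
  1 × O (charge -1): no H
  Total hydrogens = 5.
Molecular formula: C6H5NO7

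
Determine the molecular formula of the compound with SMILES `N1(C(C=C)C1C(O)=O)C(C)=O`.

C7H9NO3

Heavy atoms from the SMILES: 7 C, 1 N, 3 O.
Implicit hydrogens by atom environment:
  3 × C: 1 H each → 3
  2 × C: no H
  2 × O: no H
  1 × C: 3 H
  1 × C: 2 H
  1 × N: no H
  1 × O: 1 H
  Total hydrogens = 9.
Molecular formula: C7H9NO3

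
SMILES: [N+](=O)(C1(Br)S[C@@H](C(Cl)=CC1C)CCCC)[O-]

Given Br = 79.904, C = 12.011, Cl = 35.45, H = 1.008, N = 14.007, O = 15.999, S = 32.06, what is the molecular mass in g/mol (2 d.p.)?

328.65

Molecular formula: C10H15BrClNO2S.
M = 1×79.904 + 10×12.011 + 1×35.45 + 15×1.008 + 1×14.007 + 2×15.999 + 1×32.06 = 328.65 g/mol.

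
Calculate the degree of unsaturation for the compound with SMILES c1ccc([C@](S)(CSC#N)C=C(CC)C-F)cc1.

Molecular formula from the SMILES: C14H16FNS2.
DoU = (2C + 2 + N − H − X)/2 = (2·14 + 2 + 1 − 16 − 1)/2 = 14/2 = 7.
(Structurally: 1 ring(s) + 6 π bond(s) = 7.)

7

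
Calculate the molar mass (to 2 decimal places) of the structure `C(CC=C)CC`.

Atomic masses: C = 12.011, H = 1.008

Molecular formula: C6H12.
M = 6×12.011 + 12×1.008 = 84.16 g/mol.

84.16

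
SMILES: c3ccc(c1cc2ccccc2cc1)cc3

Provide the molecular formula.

C16H12

Heavy atoms from the SMILES: 16 C.
Implicit hydrogens by atom environment:
  12 × C (aromatic): 1 H each → 12
  4 × C (aromatic): no H
  Total hydrogens = 12.
Molecular formula: C16H12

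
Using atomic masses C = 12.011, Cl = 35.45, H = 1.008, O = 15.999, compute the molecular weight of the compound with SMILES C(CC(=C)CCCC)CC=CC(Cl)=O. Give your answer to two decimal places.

Molecular formula: C12H19ClO.
M = 12×12.011 + 1×35.45 + 19×1.008 + 1×15.999 = 214.73 g/mol.

214.73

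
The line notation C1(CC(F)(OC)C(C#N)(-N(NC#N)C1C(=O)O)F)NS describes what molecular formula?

Heavy atoms from the SMILES: 9 C, 2 F, 5 N, 3 O, 1 S.
Implicit hydrogens by atom environment:
  5 × C: no H
  3 × N: no H
  2 × C: 1 H each → 2
  2 × F: no H
  2 × N: 1 H each → 2
  2 × O: no H
  1 × C: 3 H
  1 × C: 2 H
  1 × O: 1 H
  1 × S: 1 H
  Total hydrogens = 11.
Molecular formula: C9H11F2N5O3S

C9H11F2N5O3S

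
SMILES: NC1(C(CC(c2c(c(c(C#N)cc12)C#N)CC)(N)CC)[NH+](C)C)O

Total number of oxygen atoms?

The symbol for oxygen appears 1 time in the SMILES.

1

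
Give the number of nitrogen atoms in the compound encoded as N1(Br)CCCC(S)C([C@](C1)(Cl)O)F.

The symbol for nitrogen appears 1 time in the SMILES.

1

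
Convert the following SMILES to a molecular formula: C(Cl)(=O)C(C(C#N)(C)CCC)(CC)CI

C11H17ClINO

Heavy atoms from the SMILES: 11 C, 1 Cl, 1 I, 1 N, 1 O.
Implicit hydrogens by atom environment:
  4 × C: 2 H each → 8
  4 × C: no H
  3 × C: 3 H each → 9
  1 × Cl: no H
  1 × I: no H
  1 × N: no H
  1 × O: no H
  Total hydrogens = 17.
Molecular formula: C11H17ClINO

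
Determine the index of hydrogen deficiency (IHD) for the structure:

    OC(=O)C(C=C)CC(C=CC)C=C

4

Molecular formula from the SMILES: C11H16O2.
DoU = (2C + 2 + N − H − X)/2 = (2·11 + 2 + 0 − 16 − 0)/2 = 8/2 = 4.
(Structurally: 0 ring(s) + 4 π bond(s) = 4.)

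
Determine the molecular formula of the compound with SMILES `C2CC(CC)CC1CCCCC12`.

Heavy atoms from the SMILES: 12 C.
Implicit hydrogens by atom environment:
  8 × C: 2 H each → 16
  3 × C: 1 H each → 3
  1 × C: 3 H
  Total hydrogens = 22.
Molecular formula: C12H22

C12H22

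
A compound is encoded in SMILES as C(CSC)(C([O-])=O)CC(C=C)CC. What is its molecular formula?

C10H17O2S-

Heavy atoms from the SMILES: 10 C, 2 O, 1 S.
Implicit hydrogens by atom environment:
  4 × C: 2 H each → 8
  3 × C: 1 H each → 3
  2 × C: 3 H each → 6
  1 × C: no H
  1 × O: no H
  1 × O (charge -1): no H
  1 × S: no H
  Total hydrogens = 17.
Net charge -1.
Molecular formula: C10H17O2S-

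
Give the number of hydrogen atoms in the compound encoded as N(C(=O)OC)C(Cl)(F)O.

Hydrogens are implicit in SMILES; fill each atom to its normal valence:
  2 × C: no H
  2 × O: no H
  1 × C: 3 H
  1 × Cl: no H
  1 × F: no H
  1 × N: 1 H
  1 × O: 1 H
  Total hydrogens = 5.

5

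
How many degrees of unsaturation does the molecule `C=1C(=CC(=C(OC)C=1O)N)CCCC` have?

Molecular formula from the SMILES: C11H17NO2.
DoU = (2C + 2 + N − H − X)/2 = (2·11 + 2 + 1 − 17 − 0)/2 = 8/2 = 4.
(Structurally: 1 ring(s) + 3 π bond(s) = 4.)

4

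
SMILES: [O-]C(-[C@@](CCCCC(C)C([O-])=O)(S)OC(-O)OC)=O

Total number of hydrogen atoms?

18

Hydrogens are implicit in SMILES; fill each atom to its normal valence:
  4 × C: 2 H each → 8
  4 × O: no H
  3 × C: no H
  2 × C: 3 H each → 6
  2 × C: 1 H each → 2
  2 × O (charge -1): no H
  1 × O: 1 H
  1 × S: 1 H
  Total hydrogens = 18.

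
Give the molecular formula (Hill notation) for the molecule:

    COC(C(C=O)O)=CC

Heavy atoms from the SMILES: 6 C, 3 O.
Implicit hydrogens by atom environment:
  3 × C: 1 H each → 3
  2 × C: 3 H each → 6
  2 × O: no H
  1 × C: no H
  1 × O: 1 H
  Total hydrogens = 10.
Molecular formula: C6H10O3

C6H10O3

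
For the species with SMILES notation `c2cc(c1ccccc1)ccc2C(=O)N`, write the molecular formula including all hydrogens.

C13H11NO

Heavy atoms from the SMILES: 13 C, 1 N, 1 O.
Implicit hydrogens by atom environment:
  9 × C (aromatic): 1 H each → 9
  3 × C (aromatic): no H
  1 × C: no H
  1 × N: 2 H
  1 × O: no H
  Total hydrogens = 11.
Molecular formula: C13H11NO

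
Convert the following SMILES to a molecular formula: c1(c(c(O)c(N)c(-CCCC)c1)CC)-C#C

Heavy atoms from the SMILES: 14 C, 1 N, 1 O.
Implicit hydrogens by atom environment:
  5 × C (aromatic): no H
  4 × C: 2 H each → 8
  2 × C: 3 H each → 6
  1 × C (aromatic): 1 H
  1 × C: 1 H
  1 × C: no H
  1 × N: 2 H
  1 × O: 1 H
  Total hydrogens = 19.
Molecular formula: C14H19NO

C14H19NO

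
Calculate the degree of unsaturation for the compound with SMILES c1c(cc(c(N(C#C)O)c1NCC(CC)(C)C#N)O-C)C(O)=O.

9

Molecular formula from the SMILES: C16H19N3O4.
DoU = (2C + 2 + N − H − X)/2 = (2·16 + 2 + 3 − 19 − 0)/2 = 18/2 = 9.
(Structurally: 1 ring(s) + 8 π bond(s) = 9.)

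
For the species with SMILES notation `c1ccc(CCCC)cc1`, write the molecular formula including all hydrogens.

Heavy atoms from the SMILES: 10 C.
Implicit hydrogens by atom environment:
  5 × C (aromatic): 1 H each → 5
  3 × C: 2 H each → 6
  1 × C: 3 H
  1 × C (aromatic): no H
  Total hydrogens = 14.
Molecular formula: C10H14

C10H14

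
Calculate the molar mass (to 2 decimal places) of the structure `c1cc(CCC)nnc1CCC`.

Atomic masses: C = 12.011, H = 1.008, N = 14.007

Molecular formula: C10H16N2.
M = 10×12.011 + 16×1.008 + 2×14.007 = 164.25 g/mol.

164.25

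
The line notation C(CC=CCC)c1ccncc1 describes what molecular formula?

C11H15N

Heavy atoms from the SMILES: 11 C, 1 N.
Implicit hydrogens by atom environment:
  4 × C (aromatic): 1 H each → 4
  3 × C: 2 H each → 6
  2 × C: 1 H each → 2
  1 × C: 3 H
  1 × C (aromatic): no H
  1 × N (aromatic): no H
  Total hydrogens = 15.
Molecular formula: C11H15N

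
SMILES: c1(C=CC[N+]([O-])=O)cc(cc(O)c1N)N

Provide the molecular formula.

Heavy atoms from the SMILES: 9 C, 3 N, 3 O.
Implicit hydrogens by atom environment:
  4 × C (aromatic): no H
  2 × C (aromatic): 1 H each → 2
  2 × C: 1 H each → 2
  2 × N: 2 H each → 4
  1 × C: 2 H
  1 × N (charge +1): no H
  1 × O: 1 H
  1 × O: no H
  1 × O (charge -1): no H
  Total hydrogens = 11.
Molecular formula: C9H11N3O3

C9H11N3O3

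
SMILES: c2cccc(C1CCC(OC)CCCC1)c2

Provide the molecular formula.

Heavy atoms from the SMILES: 15 C, 1 O.
Implicit hydrogens by atom environment:
  6 × C: 2 H each → 12
  5 × C (aromatic): 1 H each → 5
  2 × C: 1 H each → 2
  1 × C: 3 H
  1 × C (aromatic): no H
  1 × O: no H
  Total hydrogens = 22.
Molecular formula: C15H22O

C15H22O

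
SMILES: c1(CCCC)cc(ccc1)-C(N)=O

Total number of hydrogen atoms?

Hydrogens are implicit in SMILES; fill each atom to its normal valence:
  4 × C (aromatic): 1 H each → 4
  3 × C: 2 H each → 6
  2 × C (aromatic): no H
  1 × C: 3 H
  1 × C: no H
  1 × N: 2 H
  1 × O: no H
  Total hydrogens = 15.

15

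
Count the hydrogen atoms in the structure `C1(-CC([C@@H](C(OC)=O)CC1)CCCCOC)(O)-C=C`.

26

Hydrogens are implicit in SMILES; fill each atom to its normal valence:
  8 × C: 2 H each → 16
  3 × C: 1 H each → 3
  3 × O: no H
  2 × C: 3 H each → 6
  2 × C: no H
  1 × O: 1 H
  Total hydrogens = 26.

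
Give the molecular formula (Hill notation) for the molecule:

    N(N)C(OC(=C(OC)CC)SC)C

C8H18N2O2S

Heavy atoms from the SMILES: 8 C, 2 N, 2 O, 1 S.
Implicit hydrogens by atom environment:
  4 × C: 3 H each → 12
  2 × C: no H
  2 × O: no H
  1 × C: 2 H
  1 × C: 1 H
  1 × N: 2 H
  1 × N: 1 H
  1 × S: no H
  Total hydrogens = 18.
Molecular formula: C8H18N2O2S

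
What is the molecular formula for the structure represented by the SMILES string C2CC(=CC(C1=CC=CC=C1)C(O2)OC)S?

C13H16O2S

Heavy atoms from the SMILES: 13 C, 2 O, 1 S.
Implicit hydrogens by atom environment:
  5 × C (aromatic): 1 H each → 5
  3 × C: 1 H each → 3
  2 × C: 2 H each → 4
  2 × O: no H
  1 × C: 3 H
  1 × C: no H
  1 × C (aromatic): no H
  1 × S: 1 H
  Total hydrogens = 16.
Molecular formula: C13H16O2S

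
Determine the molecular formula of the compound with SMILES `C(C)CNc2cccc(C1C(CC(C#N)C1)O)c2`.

Heavy atoms from the SMILES: 15 C, 2 N, 1 O.
Implicit hydrogens by atom environment:
  4 × C: 2 H each → 8
  4 × C (aromatic): 1 H each → 4
  3 × C: 1 H each → 3
  2 × C (aromatic): no H
  1 × C: 3 H
  1 × C: no H
  1 × N: 1 H
  1 × N: no H
  1 × O: 1 H
  Total hydrogens = 20.
Molecular formula: C15H20N2O

C15H20N2O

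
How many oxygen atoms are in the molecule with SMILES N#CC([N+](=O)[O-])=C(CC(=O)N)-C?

3

The symbol for oxygen appears 3 times in the SMILES.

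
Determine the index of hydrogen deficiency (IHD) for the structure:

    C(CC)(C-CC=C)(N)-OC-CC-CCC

Molecular formula from the SMILES: C13H27NO.
DoU = (2C + 2 + N − H − X)/2 = (2·13 + 2 + 1 − 27 − 0)/2 = 2/2 = 1.
(Structurally: 0 ring(s) + 1 π bond(s) = 1.)

1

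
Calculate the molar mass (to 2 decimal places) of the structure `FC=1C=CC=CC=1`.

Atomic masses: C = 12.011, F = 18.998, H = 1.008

96.10

Molecular formula: C6H5F.
M = 6×12.011 + 1×18.998 + 5×1.008 = 96.10 g/mol.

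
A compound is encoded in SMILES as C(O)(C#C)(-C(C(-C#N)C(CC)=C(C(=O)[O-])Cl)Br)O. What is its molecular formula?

C11H10BrClNO4-

Heavy atoms from the SMILES: 1 Br, 11 C, 1 Cl, 1 N, 4 O.
Implicit hydrogens by atom environment:
  6 × C: no H
  3 × C: 1 H each → 3
  2 × O: 1 H each → 2
  1 × Br: no H
  1 × C: 3 H
  1 × C: 2 H
  1 × Cl: no H
  1 × N: no H
  1 × O: no H
  1 × O (charge -1): no H
  Total hydrogens = 10.
Net charge -1.
Molecular formula: C11H10BrClNO4-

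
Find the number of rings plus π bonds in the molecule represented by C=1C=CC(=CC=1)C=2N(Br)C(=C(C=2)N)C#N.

9

Molecular formula from the SMILES: C11H8BrN3.
DoU = (2C + 2 + N − H − X)/2 = (2·11 + 2 + 3 − 8 − 1)/2 = 18/2 = 9.
(Structurally: 2 ring(s) + 7 π bond(s) = 9.)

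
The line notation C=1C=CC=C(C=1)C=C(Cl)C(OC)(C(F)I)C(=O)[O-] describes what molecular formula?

Heavy atoms from the SMILES: 12 C, 1 Cl, 1 F, 1 I, 3 O.
Implicit hydrogens by atom environment:
  5 × C (aromatic): 1 H each → 5
  3 × C: no H
  2 × C: 1 H each → 2
  2 × O: no H
  1 × C: 3 H
  1 × C (aromatic): no H
  1 × Cl: no H
  1 × F: no H
  1 × I: no H
  1 × O (charge -1): no H
  Total hydrogens = 10.
Net charge -1.
Molecular formula: C12H10ClFIO3-

C12H10ClFIO3-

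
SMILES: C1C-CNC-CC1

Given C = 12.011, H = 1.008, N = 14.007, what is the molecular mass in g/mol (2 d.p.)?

99.18

Molecular formula: C6H13N.
M = 6×12.011 + 13×1.008 + 1×14.007 = 99.18 g/mol.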